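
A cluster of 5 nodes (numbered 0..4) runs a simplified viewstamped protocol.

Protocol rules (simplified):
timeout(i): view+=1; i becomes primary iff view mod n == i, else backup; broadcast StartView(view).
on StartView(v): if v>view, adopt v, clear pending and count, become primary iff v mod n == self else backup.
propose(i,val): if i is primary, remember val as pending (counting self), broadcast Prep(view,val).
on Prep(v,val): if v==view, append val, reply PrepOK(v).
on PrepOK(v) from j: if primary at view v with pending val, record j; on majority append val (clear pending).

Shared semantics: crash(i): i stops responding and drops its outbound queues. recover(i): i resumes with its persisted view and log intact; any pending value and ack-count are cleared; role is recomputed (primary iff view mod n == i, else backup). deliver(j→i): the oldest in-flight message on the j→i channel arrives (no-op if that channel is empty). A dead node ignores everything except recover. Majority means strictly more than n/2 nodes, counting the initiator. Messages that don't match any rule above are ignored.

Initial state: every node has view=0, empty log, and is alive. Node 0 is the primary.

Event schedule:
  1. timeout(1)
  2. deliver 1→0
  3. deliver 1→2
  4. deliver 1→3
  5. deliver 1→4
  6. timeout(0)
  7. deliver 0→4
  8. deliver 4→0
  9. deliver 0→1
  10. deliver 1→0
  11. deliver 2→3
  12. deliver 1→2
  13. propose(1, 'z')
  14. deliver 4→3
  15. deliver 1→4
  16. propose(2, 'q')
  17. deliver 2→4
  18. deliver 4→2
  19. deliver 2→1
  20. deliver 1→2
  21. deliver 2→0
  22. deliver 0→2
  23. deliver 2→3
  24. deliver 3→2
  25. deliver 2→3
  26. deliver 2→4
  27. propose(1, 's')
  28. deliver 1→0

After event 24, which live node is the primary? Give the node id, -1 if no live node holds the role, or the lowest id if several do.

step 1 timeout(1): 1={prim,v=1,log=-}
step 2 deliver 1→0: 0={back,v=1,log=-}
step 3 deliver 1→2: 2={back,v=1,log=-}
step 4 deliver 1→3: 3={back,v=1,log=-}
step 5 deliver 1→4: 4={back,v=1,log=-}
step 6 timeout(0): 0={back,v=2,log=-}
step 7 deliver 0→4: 4={back,v=2,log=-}
step 8 deliver 4→0: —
step 9 deliver 0→1: 1={back,v=2,log=-}
step 10 deliver 1→0: —
step 11 deliver 2→3: —
step 12 deliver 1→2: —
step 13 propose(1,'z'): —
step 14 deliver 4→3: —
step 15 deliver 1→4: —
step 16 propose(2,'q'): —
step 17 deliver 2→4: —
step 18 deliver 4→2: —
step 19 deliver 2→1: —
step 20 deliver 1→2: —
step 21 deliver 2→0: —
step 22 deliver 0→2: 2={prim,v=2,log=-}
step 23 deliver 2→3: —
step 24 deliver 3→2: —

2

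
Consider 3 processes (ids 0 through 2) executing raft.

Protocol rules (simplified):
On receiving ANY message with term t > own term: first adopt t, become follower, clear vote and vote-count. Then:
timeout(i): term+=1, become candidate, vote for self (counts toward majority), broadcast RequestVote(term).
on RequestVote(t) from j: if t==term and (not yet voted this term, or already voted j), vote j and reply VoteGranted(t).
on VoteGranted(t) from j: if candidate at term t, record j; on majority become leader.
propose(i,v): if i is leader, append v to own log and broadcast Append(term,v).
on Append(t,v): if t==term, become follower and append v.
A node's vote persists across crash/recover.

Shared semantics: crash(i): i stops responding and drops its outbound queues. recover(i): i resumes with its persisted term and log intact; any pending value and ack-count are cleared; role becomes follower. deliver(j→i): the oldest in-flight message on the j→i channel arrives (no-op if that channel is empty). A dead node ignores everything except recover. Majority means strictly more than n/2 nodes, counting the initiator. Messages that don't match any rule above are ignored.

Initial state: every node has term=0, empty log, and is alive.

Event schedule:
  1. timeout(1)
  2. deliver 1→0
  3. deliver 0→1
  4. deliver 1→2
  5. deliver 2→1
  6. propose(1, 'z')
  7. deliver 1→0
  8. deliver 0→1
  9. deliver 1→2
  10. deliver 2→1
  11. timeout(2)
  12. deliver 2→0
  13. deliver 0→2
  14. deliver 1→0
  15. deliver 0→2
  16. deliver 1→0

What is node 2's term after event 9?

step 1 timeout(1): 1={cand,t=1,log=-}
step 2 deliver 1→0: 0={foll,t=1,log=-}
step 3 deliver 0→1: 1={lead,t=1,log=-}
step 4 deliver 1→2: 2={foll,t=1,log=-}
step 5 deliver 2→1: —
step 6 propose(1,'z'): 1={lead,t=1,log=z}
step 7 deliver 1→0: 0={foll,t=1,log=z}
step 8 deliver 0→1: —
step 9 deliver 1→2: 2={foll,t=1,log=z}

1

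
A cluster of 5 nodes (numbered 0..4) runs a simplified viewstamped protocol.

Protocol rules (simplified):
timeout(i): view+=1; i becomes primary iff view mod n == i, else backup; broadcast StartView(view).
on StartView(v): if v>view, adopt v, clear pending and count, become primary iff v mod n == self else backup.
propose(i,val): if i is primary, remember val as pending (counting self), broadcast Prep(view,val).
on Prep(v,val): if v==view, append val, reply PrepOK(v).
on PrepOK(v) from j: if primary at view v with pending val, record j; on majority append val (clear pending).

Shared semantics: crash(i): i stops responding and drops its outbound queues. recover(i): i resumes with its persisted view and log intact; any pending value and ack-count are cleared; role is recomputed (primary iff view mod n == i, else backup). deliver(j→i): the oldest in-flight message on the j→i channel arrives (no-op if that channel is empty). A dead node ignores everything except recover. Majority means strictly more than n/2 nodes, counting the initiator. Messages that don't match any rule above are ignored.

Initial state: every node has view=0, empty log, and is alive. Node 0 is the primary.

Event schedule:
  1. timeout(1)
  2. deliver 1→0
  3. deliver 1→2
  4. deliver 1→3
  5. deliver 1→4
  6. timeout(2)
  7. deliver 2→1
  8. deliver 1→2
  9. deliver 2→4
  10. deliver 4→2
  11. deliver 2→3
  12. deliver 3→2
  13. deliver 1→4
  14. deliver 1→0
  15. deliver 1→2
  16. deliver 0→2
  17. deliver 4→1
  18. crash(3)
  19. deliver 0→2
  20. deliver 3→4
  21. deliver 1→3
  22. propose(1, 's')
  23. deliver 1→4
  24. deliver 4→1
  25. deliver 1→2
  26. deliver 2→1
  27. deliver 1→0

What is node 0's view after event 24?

e1 timeout(1): 1[prim,v=1,-]
e2 deliver 1→0: 0[back,v=1,-]
e3 deliver 1→2: 2[back,v=1,-]
e4 deliver 1→3: 3[back,v=1,-]
e5 deliver 1→4: 4[back,v=1,-]
e6 timeout(2): 2[prim,v=2,-]
e7 deliver 2→1: 1[back,v=2,-]
e8 deliver 1→2: ·
e9 deliver 2→4: 4[back,v=2,-]
e10 deliver 4→2: ·
e11 deliver 2→3: 3[back,v=2,-]
e12 deliver 3→2: ·
e13 deliver 1→4: ·
e14 deliver 1→0: ·
e15 deliver 1→2: ·
e16 deliver 0→2: ·
e17 deliver 4→1: ·
e18 crash(3): 3[✗back,v=2,-]
e19 deliver 0→2: ·
e20 deliver 3→4: ·
e21 deliver 1→3: ·
e22 propose(1,'s'): ·
e23 deliver 1→4: ·
e24 deliver 4→1: ·

1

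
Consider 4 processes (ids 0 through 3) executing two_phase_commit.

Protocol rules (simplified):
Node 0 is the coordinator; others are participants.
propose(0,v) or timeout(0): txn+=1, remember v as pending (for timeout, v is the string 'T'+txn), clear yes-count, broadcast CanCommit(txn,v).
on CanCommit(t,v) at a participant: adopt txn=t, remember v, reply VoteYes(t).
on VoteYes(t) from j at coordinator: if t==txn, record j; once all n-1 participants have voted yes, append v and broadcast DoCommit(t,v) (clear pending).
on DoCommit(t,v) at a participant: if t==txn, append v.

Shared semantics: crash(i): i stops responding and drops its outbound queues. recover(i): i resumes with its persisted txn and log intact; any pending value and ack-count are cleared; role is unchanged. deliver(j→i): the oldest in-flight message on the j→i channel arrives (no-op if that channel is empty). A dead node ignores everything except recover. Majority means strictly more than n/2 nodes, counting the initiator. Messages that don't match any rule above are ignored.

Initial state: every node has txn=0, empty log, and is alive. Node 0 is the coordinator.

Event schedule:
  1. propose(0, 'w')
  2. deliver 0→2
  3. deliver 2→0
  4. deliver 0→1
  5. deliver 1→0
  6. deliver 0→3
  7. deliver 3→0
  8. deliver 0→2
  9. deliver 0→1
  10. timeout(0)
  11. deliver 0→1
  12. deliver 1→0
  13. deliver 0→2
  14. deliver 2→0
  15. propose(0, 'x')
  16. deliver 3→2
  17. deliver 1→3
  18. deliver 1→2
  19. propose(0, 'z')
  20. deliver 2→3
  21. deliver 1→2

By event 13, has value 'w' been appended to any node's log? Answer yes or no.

yes

e1 propose(0,'w'): 0[coor,t=1,-]
e2 deliver 0→2: 2[part,t=1,-]
e3 deliver 2→0: ·
e4 deliver 0→1: 1[part,t=1,-]
e5 deliver 1→0: ·
e6 deliver 0→3: 3[part,t=1,-]
e7 deliver 3→0: 0[coor,t=1,w]
e8 deliver 0→2: 2[part,t=1,w]
e9 deliver 0→1: 1[part,t=1,w]
e10 timeout(0): 0[coor,t=2,w]
e11 deliver 0→1: 1[part,t=2,w]
e12 deliver 1→0: ·
e13 deliver 0→2: 2[part,t=2,w]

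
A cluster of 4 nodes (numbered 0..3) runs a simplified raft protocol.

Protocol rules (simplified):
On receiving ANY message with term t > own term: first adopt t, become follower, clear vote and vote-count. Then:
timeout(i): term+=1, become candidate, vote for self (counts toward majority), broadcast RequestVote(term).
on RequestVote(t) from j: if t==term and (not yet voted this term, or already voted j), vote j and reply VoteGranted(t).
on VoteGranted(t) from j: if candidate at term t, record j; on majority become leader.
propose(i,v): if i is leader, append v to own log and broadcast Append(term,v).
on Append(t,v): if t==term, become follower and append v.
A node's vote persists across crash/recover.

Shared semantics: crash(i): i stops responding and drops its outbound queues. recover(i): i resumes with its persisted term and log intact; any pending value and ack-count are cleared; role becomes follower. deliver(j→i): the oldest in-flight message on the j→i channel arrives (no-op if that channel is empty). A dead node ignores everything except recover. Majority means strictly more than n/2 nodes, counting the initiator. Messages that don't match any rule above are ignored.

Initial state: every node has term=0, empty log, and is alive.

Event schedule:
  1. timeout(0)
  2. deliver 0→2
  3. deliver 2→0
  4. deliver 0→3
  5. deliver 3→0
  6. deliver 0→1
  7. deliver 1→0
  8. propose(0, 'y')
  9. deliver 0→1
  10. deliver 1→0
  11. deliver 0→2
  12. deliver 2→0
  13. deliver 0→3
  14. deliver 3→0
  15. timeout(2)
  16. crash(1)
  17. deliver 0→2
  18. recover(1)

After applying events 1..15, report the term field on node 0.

e1 timeout(0): 0[cand,t=1,-]
e2 deliver 0→2: 2[foll,t=1,-]
e3 deliver 2→0: ·
e4 deliver 0→3: 3[foll,t=1,-]
e5 deliver 3→0: 0[lead,t=1,-]
e6 deliver 0→1: 1[foll,t=1,-]
e7 deliver 1→0: ·
e8 propose(0,'y'): 0[lead,t=1,y]
e9 deliver 0→1: 1[foll,t=1,y]
e10 deliver 1→0: ·
e11 deliver 0→2: 2[foll,t=1,y]
e12 deliver 2→0: ·
e13 deliver 0→3: 3[foll,t=1,y]
e14 deliver 3→0: ·
e15 timeout(2): 2[cand,t=2,y]

1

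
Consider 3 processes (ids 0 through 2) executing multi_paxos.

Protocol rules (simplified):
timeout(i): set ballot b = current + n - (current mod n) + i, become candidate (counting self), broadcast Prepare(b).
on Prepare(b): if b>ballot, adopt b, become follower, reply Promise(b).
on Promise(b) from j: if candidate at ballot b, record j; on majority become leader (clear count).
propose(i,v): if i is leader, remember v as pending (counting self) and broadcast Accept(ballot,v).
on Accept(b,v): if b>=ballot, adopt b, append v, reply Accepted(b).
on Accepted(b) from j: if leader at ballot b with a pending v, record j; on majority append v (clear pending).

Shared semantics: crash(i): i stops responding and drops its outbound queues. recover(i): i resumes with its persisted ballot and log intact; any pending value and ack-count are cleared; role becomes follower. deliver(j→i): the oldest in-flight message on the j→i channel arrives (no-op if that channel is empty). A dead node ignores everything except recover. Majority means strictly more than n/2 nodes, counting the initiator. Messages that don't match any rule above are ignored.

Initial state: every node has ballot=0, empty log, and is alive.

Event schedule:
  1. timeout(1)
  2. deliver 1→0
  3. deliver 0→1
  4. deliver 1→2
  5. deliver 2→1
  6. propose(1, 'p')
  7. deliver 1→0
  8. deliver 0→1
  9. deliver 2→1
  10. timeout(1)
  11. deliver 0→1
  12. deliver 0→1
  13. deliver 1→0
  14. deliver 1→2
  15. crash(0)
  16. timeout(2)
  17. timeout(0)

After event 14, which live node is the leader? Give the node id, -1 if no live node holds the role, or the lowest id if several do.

-1

[1] timeout(1) → N1(cand b4 [-])
[2] deliver 1→0 → N0(foll b4 [-])
[3] deliver 0→1 → N1(lead b4 [-])
[4] deliver 1→2 → N2(foll b4 [-])
[5] deliver 2→1 → ∅
[6] propose(1,'p') → ∅
[7] deliver 1→0 → N0(foll b4 [p])
[8] deliver 0→1 → N1(lead b4 [p])
[9] deliver 2→1 → ∅
[10] timeout(1) → N1(cand b7 [p])
[11] deliver 0→1 → ∅
[12] deliver 0→1 → ∅
[13] deliver 1→0 → N0(foll b7 [p])
[14] deliver 1→2 → N2(foll b4 [p])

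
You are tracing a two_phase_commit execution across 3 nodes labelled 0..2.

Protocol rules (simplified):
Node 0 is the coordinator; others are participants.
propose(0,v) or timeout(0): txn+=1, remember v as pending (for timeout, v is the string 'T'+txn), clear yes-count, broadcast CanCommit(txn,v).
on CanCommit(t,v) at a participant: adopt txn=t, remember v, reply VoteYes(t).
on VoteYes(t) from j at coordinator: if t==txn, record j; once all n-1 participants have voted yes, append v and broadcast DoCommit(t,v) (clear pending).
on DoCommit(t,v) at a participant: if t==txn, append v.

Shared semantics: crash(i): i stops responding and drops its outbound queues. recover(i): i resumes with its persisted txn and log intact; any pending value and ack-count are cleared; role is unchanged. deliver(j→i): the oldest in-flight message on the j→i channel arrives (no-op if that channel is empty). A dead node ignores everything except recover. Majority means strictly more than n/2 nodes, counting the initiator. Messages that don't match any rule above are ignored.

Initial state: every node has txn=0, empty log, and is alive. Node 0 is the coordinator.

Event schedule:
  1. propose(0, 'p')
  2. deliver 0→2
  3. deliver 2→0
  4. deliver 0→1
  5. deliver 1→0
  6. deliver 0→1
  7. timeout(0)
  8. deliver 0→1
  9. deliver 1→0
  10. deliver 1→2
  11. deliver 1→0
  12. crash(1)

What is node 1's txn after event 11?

2

[1] propose(0,'p') → N0(coor t1 [-])
[2] deliver 0→2 → N2(part t1 [-])
[3] deliver 2→0 → ∅
[4] deliver 0→1 → N1(part t1 [-])
[5] deliver 1→0 → N0(coor t1 [p])
[6] deliver 0→1 → N1(part t1 [p])
[7] timeout(0) → N0(coor t2 [p])
[8] deliver 0→1 → N1(part t2 [p])
[9] deliver 1→0 → ∅
[10] deliver 1→2 → ∅
[11] deliver 1→0 → ∅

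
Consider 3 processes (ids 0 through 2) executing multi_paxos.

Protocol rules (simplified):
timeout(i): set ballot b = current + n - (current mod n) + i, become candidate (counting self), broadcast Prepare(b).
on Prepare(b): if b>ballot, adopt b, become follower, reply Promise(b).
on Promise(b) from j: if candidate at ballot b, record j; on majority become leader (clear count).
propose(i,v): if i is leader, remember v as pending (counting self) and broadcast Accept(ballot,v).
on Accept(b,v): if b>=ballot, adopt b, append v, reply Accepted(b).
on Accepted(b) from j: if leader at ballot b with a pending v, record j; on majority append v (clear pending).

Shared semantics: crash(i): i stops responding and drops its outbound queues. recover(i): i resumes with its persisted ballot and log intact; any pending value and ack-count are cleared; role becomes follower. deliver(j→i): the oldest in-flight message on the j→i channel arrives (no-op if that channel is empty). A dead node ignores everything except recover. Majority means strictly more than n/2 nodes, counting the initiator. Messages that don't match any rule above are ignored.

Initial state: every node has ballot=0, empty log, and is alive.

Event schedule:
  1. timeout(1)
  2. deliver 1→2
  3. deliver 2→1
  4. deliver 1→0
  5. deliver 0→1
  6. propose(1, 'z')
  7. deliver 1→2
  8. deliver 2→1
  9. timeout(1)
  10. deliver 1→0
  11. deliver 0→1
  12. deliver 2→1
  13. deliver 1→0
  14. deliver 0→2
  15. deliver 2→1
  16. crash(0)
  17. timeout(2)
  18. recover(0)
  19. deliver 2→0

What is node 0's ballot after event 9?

4

step 1 timeout(1): 1={cand,b=4,log=-}
step 2 deliver 1→2: 2={foll,b=4,log=-}
step 3 deliver 2→1: 1={lead,b=4,log=-}
step 4 deliver 1→0: 0={foll,b=4,log=-}
step 5 deliver 0→1: —
step 6 propose(1,'z'): —
step 7 deliver 1→2: 2={foll,b=4,log=z}
step 8 deliver 2→1: 1={lead,b=4,log=z}
step 9 timeout(1): 1={cand,b=7,log=z}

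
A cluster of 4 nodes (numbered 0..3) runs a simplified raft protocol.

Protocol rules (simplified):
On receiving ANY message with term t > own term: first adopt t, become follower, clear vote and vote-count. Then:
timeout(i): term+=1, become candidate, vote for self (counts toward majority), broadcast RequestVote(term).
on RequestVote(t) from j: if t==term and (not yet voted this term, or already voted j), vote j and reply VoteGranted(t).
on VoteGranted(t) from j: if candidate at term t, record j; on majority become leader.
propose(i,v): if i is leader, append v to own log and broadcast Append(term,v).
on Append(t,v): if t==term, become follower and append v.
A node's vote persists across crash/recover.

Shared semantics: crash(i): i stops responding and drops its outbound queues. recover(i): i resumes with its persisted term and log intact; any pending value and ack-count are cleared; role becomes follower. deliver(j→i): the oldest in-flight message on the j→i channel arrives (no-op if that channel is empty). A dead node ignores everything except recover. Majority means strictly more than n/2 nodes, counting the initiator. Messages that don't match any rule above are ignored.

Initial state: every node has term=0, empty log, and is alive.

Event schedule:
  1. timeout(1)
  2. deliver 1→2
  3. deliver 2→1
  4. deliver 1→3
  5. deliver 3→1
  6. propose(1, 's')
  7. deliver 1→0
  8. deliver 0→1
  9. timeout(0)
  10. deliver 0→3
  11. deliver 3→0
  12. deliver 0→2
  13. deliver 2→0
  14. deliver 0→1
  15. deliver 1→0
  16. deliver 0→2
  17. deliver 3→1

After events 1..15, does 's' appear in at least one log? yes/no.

yes

[1] timeout(1) → N1(cand t1 [-])
[2] deliver 1→2 → N2(foll t1 [-])
[3] deliver 2→1 → ∅
[4] deliver 1→3 → N3(foll t1 [-])
[5] deliver 3→1 → N1(lead t1 [-])
[6] propose(1,'s') → N1(lead t1 [s])
[7] deliver 1→0 → N0(foll t1 [-])
[8] deliver 0→1 → ∅
[9] timeout(0) → N0(cand t2 [-])
[10] deliver 0→3 → N3(foll t2 [-])
[11] deliver 3→0 → ∅
[12] deliver 0→2 → N2(foll t2 [-])
[13] deliver 2→0 → N0(lead t2 [-])
[14] deliver 0→1 → N1(foll t2 [s])
[15] deliver 1→0 → ∅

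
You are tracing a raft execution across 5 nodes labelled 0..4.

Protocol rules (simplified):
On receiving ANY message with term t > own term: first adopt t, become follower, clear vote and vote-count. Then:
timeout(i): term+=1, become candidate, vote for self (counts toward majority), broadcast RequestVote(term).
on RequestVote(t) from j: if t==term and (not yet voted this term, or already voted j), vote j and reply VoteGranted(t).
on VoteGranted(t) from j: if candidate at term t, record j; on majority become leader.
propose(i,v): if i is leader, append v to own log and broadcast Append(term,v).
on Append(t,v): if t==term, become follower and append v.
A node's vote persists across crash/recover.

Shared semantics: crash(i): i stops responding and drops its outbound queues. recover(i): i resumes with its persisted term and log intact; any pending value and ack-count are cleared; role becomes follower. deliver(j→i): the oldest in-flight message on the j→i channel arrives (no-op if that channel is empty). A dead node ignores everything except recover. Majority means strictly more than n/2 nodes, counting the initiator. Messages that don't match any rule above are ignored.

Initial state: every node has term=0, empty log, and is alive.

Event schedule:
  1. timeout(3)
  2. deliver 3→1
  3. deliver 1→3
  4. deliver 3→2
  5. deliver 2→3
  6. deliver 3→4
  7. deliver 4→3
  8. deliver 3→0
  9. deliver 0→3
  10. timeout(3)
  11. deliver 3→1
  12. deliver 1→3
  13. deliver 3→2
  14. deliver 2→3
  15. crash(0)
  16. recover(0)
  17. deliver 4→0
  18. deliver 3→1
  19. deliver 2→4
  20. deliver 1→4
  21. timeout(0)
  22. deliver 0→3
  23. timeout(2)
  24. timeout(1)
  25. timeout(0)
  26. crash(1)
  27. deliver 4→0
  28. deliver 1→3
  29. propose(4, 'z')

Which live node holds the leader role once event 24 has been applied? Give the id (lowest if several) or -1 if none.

1. timeout(3):  <3:cand t1 ->
2. deliver 3→1:  <1:foll t1 ->
3. deliver 1→3:  nop
4. deliver 3→2:  <2:foll t1 ->
5. deliver 2→3:  <3:lead t1 ->
6. deliver 3→4:  <4:foll t1 ->
7. deliver 4→3:  nop
8. deliver 3→0:  <0:foll t1 ->
9. deliver 0→3:  nop
10. timeout(3):  <3:cand t2 ->
11. deliver 3→1:  <1:foll t2 ->
12. deliver 1→3:  nop
13. deliver 3→2:  <2:foll t2 ->
14. deliver 2→3:  <3:lead t2 ->
15. crash(0):  <0:✗foll t1 ->
16. recover(0):  <0:foll t1 ->
17. deliver 4→0:  nop
18. deliver 3→1:  nop
19. deliver 2→4:  nop
20. deliver 1→4:  nop
21. timeout(0):  <0:cand t2 ->
22. deliver 0→3:  nop
23. timeout(2):  <2:cand t3 ->
24. timeout(1):  <1:cand t3 ->

3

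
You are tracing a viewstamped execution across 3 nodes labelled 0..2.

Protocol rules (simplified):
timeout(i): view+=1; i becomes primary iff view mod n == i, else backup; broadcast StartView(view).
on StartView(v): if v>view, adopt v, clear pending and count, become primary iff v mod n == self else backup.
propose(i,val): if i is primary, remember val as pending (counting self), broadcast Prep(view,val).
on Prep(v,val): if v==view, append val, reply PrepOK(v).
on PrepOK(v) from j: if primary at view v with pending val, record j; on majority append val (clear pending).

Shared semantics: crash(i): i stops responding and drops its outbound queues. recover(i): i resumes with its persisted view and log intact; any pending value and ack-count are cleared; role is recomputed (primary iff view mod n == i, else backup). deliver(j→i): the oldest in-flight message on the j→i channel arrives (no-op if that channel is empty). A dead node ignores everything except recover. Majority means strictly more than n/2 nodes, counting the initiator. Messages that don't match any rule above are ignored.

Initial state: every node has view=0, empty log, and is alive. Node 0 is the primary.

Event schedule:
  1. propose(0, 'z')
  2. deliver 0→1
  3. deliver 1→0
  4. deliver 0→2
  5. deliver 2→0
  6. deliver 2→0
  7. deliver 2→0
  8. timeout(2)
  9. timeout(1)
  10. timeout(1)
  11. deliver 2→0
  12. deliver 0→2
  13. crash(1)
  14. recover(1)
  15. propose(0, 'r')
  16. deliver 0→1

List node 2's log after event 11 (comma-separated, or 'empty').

z

after 1 — propose(0,'z'): ·
after 2 — deliver 0→1: n1:back/v0/[z]
after 3 — deliver 1→0: n0:prim/v0/[z]
after 4 — deliver 0→2: n2:back/v0/[z]
after 5 — deliver 2→0: ·
after 6 — deliver 2→0: ·
after 7 — deliver 2→0: ·
after 8 — timeout(2): n2:back/v1/[z]
after 9 — timeout(1): n1:prim/v1/[z]
after 10 — timeout(1): n1:back/v2/[z]
after 11 — deliver 2→0: n0:back/v1/[z]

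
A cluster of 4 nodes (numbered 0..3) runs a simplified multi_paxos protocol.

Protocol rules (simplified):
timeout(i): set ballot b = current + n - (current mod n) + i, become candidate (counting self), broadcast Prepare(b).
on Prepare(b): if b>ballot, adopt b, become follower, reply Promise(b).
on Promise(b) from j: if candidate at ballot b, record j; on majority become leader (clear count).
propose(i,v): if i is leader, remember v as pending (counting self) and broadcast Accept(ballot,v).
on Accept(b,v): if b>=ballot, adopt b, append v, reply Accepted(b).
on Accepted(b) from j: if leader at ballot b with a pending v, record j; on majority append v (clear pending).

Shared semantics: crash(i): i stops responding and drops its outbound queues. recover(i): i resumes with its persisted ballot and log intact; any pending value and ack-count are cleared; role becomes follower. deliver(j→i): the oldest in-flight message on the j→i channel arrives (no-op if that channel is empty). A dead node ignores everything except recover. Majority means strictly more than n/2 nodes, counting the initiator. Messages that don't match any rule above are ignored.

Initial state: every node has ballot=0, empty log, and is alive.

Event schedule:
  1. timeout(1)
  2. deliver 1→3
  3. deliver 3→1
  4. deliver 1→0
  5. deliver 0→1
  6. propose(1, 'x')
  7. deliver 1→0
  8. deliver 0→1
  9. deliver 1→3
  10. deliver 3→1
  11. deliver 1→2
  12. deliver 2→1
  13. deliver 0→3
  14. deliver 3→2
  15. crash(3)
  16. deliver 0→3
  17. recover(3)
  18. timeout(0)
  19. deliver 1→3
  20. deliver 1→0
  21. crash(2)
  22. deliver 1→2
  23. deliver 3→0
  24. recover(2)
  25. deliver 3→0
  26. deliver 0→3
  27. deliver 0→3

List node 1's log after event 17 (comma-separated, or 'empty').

x

step 1 timeout(1): 1={cand,b=5,log=-}
step 2 deliver 1→3: 3={foll,b=5,log=-}
step 3 deliver 3→1: —
step 4 deliver 1→0: 0={foll,b=5,log=-}
step 5 deliver 0→1: 1={lead,b=5,log=-}
step 6 propose(1,'x'): —
step 7 deliver 1→0: 0={foll,b=5,log=x}
step 8 deliver 0→1: —
step 9 deliver 1→3: 3={foll,b=5,log=x}
step 10 deliver 3→1: 1={lead,b=5,log=x}
step 11 deliver 1→2: 2={foll,b=5,log=-}
step 12 deliver 2→1: —
step 13 deliver 0→3: —
step 14 deliver 3→2: —
step 15 crash(3): 3={✗foll,b=5,log=x}
step 16 deliver 0→3: —
step 17 recover(3): 3={foll,b=5,log=x}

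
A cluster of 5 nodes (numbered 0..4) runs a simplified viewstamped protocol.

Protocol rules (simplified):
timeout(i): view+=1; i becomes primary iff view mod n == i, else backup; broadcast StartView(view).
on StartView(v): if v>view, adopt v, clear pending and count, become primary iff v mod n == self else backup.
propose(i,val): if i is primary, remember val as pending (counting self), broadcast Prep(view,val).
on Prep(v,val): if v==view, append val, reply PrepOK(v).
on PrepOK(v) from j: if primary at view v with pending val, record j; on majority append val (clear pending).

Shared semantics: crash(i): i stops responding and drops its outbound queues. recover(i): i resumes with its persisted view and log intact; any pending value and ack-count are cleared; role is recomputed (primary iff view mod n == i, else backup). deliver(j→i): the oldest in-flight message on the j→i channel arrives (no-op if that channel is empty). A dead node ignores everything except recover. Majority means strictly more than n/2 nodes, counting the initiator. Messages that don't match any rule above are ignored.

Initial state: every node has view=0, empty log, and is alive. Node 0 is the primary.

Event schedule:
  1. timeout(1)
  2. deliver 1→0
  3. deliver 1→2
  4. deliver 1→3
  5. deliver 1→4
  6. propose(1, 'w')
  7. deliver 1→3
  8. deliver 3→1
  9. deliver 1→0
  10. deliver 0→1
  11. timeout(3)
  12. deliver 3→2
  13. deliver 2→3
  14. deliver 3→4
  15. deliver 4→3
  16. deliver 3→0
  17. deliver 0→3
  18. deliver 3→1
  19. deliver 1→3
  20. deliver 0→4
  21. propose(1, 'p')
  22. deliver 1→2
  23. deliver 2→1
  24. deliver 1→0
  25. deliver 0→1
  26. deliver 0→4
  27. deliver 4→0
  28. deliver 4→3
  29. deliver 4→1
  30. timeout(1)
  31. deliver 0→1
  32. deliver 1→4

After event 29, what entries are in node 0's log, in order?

after 1 — timeout(1): n1:prim/v1/[-]
after 2 — deliver 1→0: n0:back/v1/[-]
after 3 — deliver 1→2: n2:back/v1/[-]
after 4 — deliver 1→3: n3:back/v1/[-]
after 5 — deliver 1→4: n4:back/v1/[-]
after 6 — propose(1,'w'): ·
after 7 — deliver 1→3: n3:back/v1/[w]
after 8 — deliver 3→1: ·
after 9 — deliver 1→0: n0:back/v1/[w]
after 10 — deliver 0→1: n1:prim/v1/[w]
after 11 — timeout(3): n3:back/v2/[w]
after 12 — deliver 3→2: n2:prim/v2/[-]
after 13 — deliver 2→3: ·
after 14 — deliver 3→4: n4:back/v2/[-]
after 15 — deliver 4→3: ·
after 16 — deliver 3→0: n0:back/v2/[w]
after 17 — deliver 0→3: ·
after 18 — deliver 3→1: n1:back/v2/[w]
after 19 — deliver 1→3: ·
after 20 — deliver 0→4: ·
after 21 — propose(1,'p'): ·
after 22 — deliver 1→2: ·
after 23 — deliver 2→1: ·
after 24 — deliver 1→0: ·
after 25 — deliver 0→1: ·
after 26 — deliver 0→4: ·
after 27 — deliver 4→0: ·
after 28 — deliver 4→3: ·
after 29 — deliver 4→1: ·

w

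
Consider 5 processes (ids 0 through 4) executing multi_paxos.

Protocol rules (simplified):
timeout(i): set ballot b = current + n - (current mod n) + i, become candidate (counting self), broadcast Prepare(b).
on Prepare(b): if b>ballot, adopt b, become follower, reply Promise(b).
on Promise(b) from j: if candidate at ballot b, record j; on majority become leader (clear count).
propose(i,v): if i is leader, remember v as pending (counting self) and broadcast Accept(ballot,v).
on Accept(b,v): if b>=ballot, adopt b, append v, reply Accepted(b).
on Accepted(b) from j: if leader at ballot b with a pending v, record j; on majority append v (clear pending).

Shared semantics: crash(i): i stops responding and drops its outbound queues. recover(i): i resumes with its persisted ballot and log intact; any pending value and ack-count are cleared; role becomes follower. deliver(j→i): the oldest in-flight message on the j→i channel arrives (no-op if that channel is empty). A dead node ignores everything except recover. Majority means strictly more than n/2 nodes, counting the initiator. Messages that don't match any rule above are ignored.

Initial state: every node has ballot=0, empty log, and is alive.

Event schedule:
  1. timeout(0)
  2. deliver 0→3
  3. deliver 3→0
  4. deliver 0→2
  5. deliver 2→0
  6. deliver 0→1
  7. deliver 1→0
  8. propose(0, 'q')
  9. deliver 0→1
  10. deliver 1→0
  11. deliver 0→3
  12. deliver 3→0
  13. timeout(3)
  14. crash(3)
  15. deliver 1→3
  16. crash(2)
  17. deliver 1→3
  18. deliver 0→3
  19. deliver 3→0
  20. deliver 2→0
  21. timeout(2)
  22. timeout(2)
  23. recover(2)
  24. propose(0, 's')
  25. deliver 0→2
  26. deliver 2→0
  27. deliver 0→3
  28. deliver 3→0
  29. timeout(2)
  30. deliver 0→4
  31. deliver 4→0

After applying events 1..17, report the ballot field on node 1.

after 1 — timeout(0): n0:cand/b5/[-]
after 2 — deliver 0→3: n3:foll/b5/[-]
after 3 — deliver 3→0: ·
after 4 — deliver 0→2: n2:foll/b5/[-]
after 5 — deliver 2→0: n0:lead/b5/[-]
after 6 — deliver 0→1: n1:foll/b5/[-]
after 7 — deliver 1→0: ·
after 8 — propose(0,'q'): ·
after 9 — deliver 0→1: n1:foll/b5/[q]
after 10 — deliver 1→0: ·
after 11 — deliver 0→3: n3:foll/b5/[q]
after 12 — deliver 3→0: n0:lead/b5/[q]
after 13 — timeout(3): n3:cand/b13/[q]
after 14 — crash(3): n3:✗cand/b13/[q]
after 15 — deliver 1→3: ·
after 16 — crash(2): n2:✗foll/b5/[-]
after 17 — deliver 1→3: ·

5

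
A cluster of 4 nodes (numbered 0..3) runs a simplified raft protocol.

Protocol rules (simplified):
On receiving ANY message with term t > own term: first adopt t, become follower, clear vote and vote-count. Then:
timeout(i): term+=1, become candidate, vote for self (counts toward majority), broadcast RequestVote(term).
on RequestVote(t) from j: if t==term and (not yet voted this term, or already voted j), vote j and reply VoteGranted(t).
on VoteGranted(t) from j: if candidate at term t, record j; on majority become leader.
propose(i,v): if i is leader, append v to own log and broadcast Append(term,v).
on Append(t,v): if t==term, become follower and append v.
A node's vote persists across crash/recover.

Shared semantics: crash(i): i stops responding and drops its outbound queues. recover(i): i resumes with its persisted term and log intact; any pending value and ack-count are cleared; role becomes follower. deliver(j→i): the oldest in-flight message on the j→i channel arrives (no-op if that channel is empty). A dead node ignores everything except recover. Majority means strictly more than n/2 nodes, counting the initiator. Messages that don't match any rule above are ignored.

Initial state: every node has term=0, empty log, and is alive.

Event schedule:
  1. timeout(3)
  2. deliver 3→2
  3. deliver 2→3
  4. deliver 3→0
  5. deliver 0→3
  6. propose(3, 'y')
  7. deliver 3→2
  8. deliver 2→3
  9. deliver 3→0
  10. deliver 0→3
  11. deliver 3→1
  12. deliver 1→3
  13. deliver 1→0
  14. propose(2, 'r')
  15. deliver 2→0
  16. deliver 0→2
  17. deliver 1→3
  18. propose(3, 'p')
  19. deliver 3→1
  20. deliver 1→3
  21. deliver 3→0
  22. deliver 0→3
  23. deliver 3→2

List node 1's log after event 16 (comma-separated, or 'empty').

empty

step 1 timeout(3): 3={cand,t=1,log=-}
step 2 deliver 3→2: 2={foll,t=1,log=-}
step 3 deliver 2→3: —
step 4 deliver 3→0: 0={foll,t=1,log=-}
step 5 deliver 0→3: 3={lead,t=1,log=-}
step 6 propose(3,'y'): 3={lead,t=1,log=y}
step 7 deliver 3→2: 2={foll,t=1,log=y}
step 8 deliver 2→3: —
step 9 deliver 3→0: 0={foll,t=1,log=y}
step 10 deliver 0→3: —
step 11 deliver 3→1: 1={foll,t=1,log=-}
step 12 deliver 1→3: —
step 13 deliver 1→0: —
step 14 propose(2,'r'): —
step 15 deliver 2→0: —
step 16 deliver 0→2: —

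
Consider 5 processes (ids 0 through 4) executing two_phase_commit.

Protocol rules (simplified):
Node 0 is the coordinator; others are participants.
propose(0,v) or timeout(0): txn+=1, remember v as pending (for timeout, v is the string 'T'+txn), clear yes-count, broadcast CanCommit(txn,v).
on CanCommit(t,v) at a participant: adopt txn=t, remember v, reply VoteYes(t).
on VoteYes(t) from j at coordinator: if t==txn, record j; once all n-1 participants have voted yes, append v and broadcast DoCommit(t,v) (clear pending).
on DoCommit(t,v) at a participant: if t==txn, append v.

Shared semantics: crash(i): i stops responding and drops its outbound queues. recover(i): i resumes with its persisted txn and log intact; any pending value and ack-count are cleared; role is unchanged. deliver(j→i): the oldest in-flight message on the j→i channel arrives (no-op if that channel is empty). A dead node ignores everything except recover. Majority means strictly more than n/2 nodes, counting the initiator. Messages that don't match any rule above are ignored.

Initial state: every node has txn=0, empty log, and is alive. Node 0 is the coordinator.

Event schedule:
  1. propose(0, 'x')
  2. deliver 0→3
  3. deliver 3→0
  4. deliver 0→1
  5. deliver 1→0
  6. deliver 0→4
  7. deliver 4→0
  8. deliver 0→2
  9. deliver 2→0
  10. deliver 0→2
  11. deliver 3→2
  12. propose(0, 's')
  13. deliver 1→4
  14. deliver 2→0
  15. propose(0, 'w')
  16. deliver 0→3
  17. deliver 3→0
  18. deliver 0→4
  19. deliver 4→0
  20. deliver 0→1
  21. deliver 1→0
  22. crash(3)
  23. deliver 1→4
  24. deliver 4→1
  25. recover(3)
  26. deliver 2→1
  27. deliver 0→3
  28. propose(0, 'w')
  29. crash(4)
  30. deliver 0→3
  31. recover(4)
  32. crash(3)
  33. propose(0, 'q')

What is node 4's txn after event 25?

1

after 1 — propose(0,'x'): n0:coor/t1/[-]
after 2 — deliver 0→3: n3:part/t1/[-]
after 3 — deliver 3→0: ·
after 4 — deliver 0→1: n1:part/t1/[-]
after 5 — deliver 1→0: ·
after 6 — deliver 0→4: n4:part/t1/[-]
after 7 — deliver 4→0: ·
after 8 — deliver 0→2: n2:part/t1/[-]
after 9 — deliver 2→0: n0:coor/t1/[x]
after 10 — deliver 0→2: n2:part/t1/[x]
after 11 — deliver 3→2: ·
after 12 — propose(0,'s'): n0:coor/t2/[x]
after 13 — deliver 1→4: ·
after 14 — deliver 2→0: ·
after 15 — propose(0,'w'): n0:coor/t3/[x]
after 16 — deliver 0→3: n3:part/t1/[x]
after 17 — deliver 3→0: ·
after 18 — deliver 0→4: n4:part/t1/[x]
after 19 — deliver 4→0: ·
after 20 — deliver 0→1: n1:part/t1/[x]
after 21 — deliver 1→0: ·
after 22 — crash(3): n3:✗part/t1/[x]
after 23 — deliver 1→4: ·
after 24 — deliver 4→1: ·
after 25 — recover(3): n3:part/t1/[x]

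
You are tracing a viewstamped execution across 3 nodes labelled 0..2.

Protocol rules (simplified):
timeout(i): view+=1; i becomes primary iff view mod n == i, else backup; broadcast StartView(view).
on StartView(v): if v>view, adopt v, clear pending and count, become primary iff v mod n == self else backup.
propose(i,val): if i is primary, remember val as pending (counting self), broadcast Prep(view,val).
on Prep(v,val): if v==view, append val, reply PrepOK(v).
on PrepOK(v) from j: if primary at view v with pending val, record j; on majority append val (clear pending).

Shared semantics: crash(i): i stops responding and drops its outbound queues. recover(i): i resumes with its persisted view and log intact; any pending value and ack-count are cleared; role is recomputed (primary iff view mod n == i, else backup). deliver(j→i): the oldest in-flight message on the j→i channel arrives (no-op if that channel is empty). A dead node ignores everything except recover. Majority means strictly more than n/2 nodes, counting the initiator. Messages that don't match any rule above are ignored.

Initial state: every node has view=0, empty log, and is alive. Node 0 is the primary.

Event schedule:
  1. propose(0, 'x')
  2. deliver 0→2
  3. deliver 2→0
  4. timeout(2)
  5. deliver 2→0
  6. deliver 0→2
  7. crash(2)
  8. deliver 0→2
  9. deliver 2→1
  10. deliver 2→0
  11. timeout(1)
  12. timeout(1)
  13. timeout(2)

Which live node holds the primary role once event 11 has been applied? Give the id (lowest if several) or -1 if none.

[1] propose(0,'x') → ∅
[2] deliver 0→2 → N2(back v0 [x])
[3] deliver 2→0 → N0(prim v0 [x])
[4] timeout(2) → N2(back v1 [x])
[5] deliver 2→0 → N0(back v1 [x])
[6] deliver 0→2 → ∅
[7] crash(2) → N2(✗back v1 [x])
[8] deliver 0→2 → ∅
[9] deliver 2→1 → ∅
[10] deliver 2→0 → ∅
[11] timeout(1) → N1(prim v1 [-])

1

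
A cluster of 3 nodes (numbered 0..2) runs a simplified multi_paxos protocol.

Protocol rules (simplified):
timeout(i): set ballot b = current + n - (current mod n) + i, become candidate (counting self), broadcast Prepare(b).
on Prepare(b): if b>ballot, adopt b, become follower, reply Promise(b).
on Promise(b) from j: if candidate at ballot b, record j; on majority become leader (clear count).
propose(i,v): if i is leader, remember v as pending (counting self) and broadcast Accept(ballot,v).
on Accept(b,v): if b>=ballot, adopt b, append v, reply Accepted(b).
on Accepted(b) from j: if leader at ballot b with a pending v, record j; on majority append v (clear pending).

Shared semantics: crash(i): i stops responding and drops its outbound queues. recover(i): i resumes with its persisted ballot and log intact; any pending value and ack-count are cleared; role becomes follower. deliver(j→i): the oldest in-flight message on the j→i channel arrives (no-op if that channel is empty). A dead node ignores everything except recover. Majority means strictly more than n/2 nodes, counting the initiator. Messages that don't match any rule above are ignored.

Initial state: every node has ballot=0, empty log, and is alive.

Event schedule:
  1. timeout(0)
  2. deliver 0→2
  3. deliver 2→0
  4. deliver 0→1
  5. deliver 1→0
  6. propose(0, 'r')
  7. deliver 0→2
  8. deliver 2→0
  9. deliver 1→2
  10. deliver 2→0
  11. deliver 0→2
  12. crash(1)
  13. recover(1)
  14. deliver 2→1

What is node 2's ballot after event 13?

3

step 1 timeout(0): 0={cand,b=3,log=-}
step 2 deliver 0→2: 2={foll,b=3,log=-}
step 3 deliver 2→0: 0={lead,b=3,log=-}
step 4 deliver 0→1: 1={foll,b=3,log=-}
step 5 deliver 1→0: —
step 6 propose(0,'r'): —
step 7 deliver 0→2: 2={foll,b=3,log=r}
step 8 deliver 2→0: 0={lead,b=3,log=r}
step 9 deliver 1→2: —
step 10 deliver 2→0: —
step 11 deliver 0→2: —
step 12 crash(1): 1={✗foll,b=3,log=-}
step 13 recover(1): 1={foll,b=3,log=-}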